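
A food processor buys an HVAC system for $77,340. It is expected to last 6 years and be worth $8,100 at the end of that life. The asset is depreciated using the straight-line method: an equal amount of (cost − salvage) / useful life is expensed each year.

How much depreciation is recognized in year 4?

$11,540

Depreciable base = $77,340 − $8,100 = $69,240.
Annual expense = $69,240 / 6 = $11,540.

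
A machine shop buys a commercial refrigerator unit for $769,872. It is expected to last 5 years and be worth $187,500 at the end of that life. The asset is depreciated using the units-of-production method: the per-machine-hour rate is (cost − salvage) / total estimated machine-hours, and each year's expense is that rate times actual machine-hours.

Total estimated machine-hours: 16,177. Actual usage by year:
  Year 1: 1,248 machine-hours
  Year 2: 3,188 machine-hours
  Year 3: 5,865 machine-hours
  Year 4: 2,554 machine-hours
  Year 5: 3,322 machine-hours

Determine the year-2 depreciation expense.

Depreciable base = $769,872 − $187,500 = $582,372.
Rate = $582,372 / 16,177 machine-hours = $36 per machine-hour.
Year 1: 1,248 × $36 = $44,928. Book value $724,944.
Year 2: 3,188 × $36 = $114,768. Book value $610,176.

$114,768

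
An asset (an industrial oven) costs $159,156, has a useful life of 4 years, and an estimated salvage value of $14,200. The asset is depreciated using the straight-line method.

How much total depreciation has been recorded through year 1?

Depreciable base = $159,156 − $14,200 = $144,956.
Annual expense = $144,956 / 4 = $36,239.
End of year 1: book value $122,917.
Accumulated through year 1 = $159,156 − $122,917 = $36,239.

$36,239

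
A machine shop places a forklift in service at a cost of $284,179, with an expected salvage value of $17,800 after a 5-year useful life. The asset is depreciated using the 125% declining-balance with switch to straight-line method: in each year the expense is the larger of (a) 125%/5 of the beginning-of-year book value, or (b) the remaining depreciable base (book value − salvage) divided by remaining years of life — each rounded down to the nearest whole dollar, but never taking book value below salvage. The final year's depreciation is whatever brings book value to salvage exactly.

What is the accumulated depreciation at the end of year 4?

$219,028

Depreciable base = $284,179 − $17,800 = $266,379.
Year 1: DB = ⌊$284,179 × 125%/5⌋ = $71,044; SL = ⌊$266,379/5⌋ = $53,275 → take DB $71,044. Book value $213,135.
Year 2: DB = ⌊$213,135 × 125%/5⌋ = $53,283; SL = ⌊$195,335/4⌋ = $48,833 → take DB $53,283. Book value $159,852.
Year 3: DB = ⌊$159,852 × 125%/5⌋ = $39,963; SL = ⌊$142,052/3⌋ = $47,350 → take SL $47,350. Book value $112,502.
Year 4: DB = ⌊$112,502 × 125%/5⌋ = $28,125; SL = ⌊$94,702/2⌋ = $47,351 → take SL $47,351. Book value $65,151.
Accumulated through year 4 = $284,179 − $65,151 = $219,028.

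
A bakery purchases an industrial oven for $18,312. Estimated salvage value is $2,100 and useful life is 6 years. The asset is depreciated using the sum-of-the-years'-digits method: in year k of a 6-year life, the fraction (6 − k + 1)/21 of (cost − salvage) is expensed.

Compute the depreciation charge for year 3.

$3,088

Depreciable base = $18,312 − $2,100 = $16,212.
Sum of the years' digits = 6+5+4+3+2+1 = 21.
Year 1: $16,212 × 6/21 = $4,632. Book value $13,680.
Year 2: $16,212 × 5/21 = $3,860. Book value $9,820.
Year 3: $16,212 × 4/21 = $3,088. Book value $6,732.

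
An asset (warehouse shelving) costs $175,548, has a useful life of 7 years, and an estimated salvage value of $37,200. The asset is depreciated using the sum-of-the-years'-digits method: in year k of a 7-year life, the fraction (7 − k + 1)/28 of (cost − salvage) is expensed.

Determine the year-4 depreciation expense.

Depreciable base = $175,548 − $37,200 = $138,348.
Sum of the years' digits = 7+6+5+4+3+2+1 = 28.
Year 1: $138,348 × 7/28 = $34,587. Book value $140,961.
Year 2: $138,348 × 6/28 = $29,646. Book value $111,315.
Year 3: $138,348 × 5/28 = $24,705. Book value $86,610.
Year 4: $138,348 × 4/28 = $19,764. Book value $66,846.

$19,764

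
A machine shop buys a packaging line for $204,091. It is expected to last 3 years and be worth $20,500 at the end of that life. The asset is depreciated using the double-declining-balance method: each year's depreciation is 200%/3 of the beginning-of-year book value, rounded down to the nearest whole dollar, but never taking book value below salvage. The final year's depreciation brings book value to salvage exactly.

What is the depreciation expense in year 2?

$45,354

Depreciable base = $204,091 − $20,500 = $183,591.
Year 1: ⌊$204,091 × 200%/3⌋ = $136,060. Book value $68,031.
Year 2: ⌊$68,031 × 200%/3⌋ = $45,354. Book value $22,677.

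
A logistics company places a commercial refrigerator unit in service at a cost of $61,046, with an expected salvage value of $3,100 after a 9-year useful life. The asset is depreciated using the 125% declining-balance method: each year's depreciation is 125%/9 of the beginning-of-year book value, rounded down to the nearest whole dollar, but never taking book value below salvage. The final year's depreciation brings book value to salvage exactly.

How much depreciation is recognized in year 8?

$2,976

Depreciable base = $61,046 − $3,100 = $57,946.
Year 1: ⌊$61,046 × 125%/9⌋ = $8,478. Book value $52,568.
Year 2: ⌊$52,568 × 125%/9⌋ = $7,301. Book value $45,267.
Year 3: ⌊$45,267 × 125%/9⌋ = $6,287. Book value $38,980.
Year 4: ⌊$38,980 × 125%/9⌋ = $5,413. Book value $33,567.
Year 5: ⌊$33,567 × 125%/9⌋ = $4,662. Book value $28,905.
Year 6: ⌊$28,905 × 125%/9⌋ = $4,014. Book value $24,891.
Year 7: ⌊$24,891 × 125%/9⌋ = $3,457. Book value $21,434.
Year 8: ⌊$21,434 × 125%/9⌋ = $2,976. Book value $18,458.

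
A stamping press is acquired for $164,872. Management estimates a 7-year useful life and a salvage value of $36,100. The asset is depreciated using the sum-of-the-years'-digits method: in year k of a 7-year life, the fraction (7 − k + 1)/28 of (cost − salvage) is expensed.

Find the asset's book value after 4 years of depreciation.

Depreciable base = $164,872 − $36,100 = $128,772.
Sum of the years' digits = 7+6+5+4+3+2+1 = 28.
Year 1: $128,772 × 7/28 = $32,193. Book value $132,679.
Year 2: $128,772 × 6/28 = $27,594. Book value $105,085.
Year 3: $128,772 × 5/28 = $22,995. Book value $82,090.
Year 4: $128,772 × 4/28 = $18,396. Book value $63,694.

$63,694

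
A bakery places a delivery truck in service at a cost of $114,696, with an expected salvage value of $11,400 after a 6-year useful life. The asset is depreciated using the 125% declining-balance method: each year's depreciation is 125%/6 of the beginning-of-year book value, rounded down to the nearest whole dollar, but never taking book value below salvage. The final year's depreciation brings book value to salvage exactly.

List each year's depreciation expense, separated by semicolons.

Depreciable base = $114,696 − $11,400 = $103,296.
Year 1: ⌊$114,696 × 125%/6⌋ = $23,895. Book value $90,801.
Year 2: ⌊$90,801 × 125%/6⌋ = $18,916. Book value $71,885.
Year 3: ⌊$71,885 × 125%/6⌋ = $14,976. Book value $56,909.
Year 4: ⌊$56,909 × 125%/6⌋ = $11,856. Book value $45,053.
Year 5: ⌊$45,053 × 125%/6⌋ = $9,386. Book value $35,667.
Year 6 (final): $35,667 − $11,400 = $24,267. Book value $11,400.

$23,895; $18,916; $14,976; $11,856; $9,386; $24,267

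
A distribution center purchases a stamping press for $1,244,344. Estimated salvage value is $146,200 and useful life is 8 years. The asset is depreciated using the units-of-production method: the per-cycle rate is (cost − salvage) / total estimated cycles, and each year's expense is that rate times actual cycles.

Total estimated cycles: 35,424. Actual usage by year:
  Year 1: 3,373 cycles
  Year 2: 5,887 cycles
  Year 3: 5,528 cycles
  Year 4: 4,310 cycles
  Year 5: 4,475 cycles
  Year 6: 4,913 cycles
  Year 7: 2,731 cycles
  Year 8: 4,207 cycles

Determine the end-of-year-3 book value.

$785,916

Depreciable base = $1,244,344 − $146,200 = $1,098,144.
Rate = $1,098,144 / 35,424 cycles = $31 per cycle.
Year 1: 3,373 × $31 = $104,563. Book value $1,139,781.
Year 2: 5,887 × $31 = $182,497. Book value $957,284.
Year 3: 5,528 × $31 = $171,368. Book value $785,916.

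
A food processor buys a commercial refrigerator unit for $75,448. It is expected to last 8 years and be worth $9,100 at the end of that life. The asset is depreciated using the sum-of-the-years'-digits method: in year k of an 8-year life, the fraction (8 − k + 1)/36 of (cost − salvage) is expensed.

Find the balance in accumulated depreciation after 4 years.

Depreciable base = $75,448 − $9,100 = $66,348.
Sum of the years' digits = 8+7+6+5+4+3+2+1 = 36.
Year 1: $66,348 × 8/36 = $14,744. Book value $60,704.
Year 2: $66,348 × 7/36 = $12,901. Book value $47,803.
Year 3: $66,348 × 6/36 = $11,058. Book value $36,745.
Year 4: $66,348 × 5/36 = $9,215. Book value $27,530.
Accumulated through year 4 = $75,448 − $27,530 = $47,918.

$47,918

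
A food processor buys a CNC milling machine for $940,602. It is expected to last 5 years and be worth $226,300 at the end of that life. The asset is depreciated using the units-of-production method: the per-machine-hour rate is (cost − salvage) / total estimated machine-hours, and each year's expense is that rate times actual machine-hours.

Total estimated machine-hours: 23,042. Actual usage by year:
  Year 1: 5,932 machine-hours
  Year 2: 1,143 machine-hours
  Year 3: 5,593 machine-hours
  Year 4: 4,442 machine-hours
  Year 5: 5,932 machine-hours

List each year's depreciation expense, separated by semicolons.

Depreciable base = $940,602 − $226,300 = $714,302.
Rate = $714,302 / 23,042 machine-hours = $31 per machine-hour.
Year 1: 5,932 × $31 = $183,892. Book value $756,710.
Year 2: 1,143 × $31 = $35,433. Book value $721,277.
Year 3: 5,593 × $31 = $173,383. Book value $547,894.
Year 4: 4,442 × $31 = $137,702. Book value $410,192.
Year 5: 5,932 × $31 = $183,892. Book value $226,300.

$183,892; $35,433; $173,383; $137,702; $183,892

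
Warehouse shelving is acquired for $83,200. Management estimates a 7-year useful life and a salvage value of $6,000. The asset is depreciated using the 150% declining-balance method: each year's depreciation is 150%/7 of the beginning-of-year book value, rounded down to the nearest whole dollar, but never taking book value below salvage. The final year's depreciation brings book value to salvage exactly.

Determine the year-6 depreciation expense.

$5,338

Depreciable base = $83,200 − $6,000 = $77,200.
Year 1: ⌊$83,200 × 150%/7⌋ = $17,828. Book value $65,372.
Year 2: ⌊$65,372 × 150%/7⌋ = $14,008. Book value $51,364.
Year 3: ⌊$51,364 × 150%/7⌋ = $11,006. Book value $40,358.
Year 4: ⌊$40,358 × 150%/7⌋ = $8,648. Book value $31,710.
Year 5: ⌊$31,710 × 150%/7⌋ = $6,795. Book value $24,915.
Year 6: ⌊$24,915 × 150%/7⌋ = $5,338. Book value $19,577.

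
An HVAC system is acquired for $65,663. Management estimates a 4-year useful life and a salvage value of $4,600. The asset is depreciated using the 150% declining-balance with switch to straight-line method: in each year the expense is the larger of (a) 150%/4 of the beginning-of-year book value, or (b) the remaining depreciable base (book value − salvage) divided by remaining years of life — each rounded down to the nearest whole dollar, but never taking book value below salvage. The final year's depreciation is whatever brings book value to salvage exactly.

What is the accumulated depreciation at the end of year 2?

Depreciable base = $65,663 − $4,600 = $61,063.
Year 1: DB = ⌊$65,663 × 150%/4⌋ = $24,623; SL = ⌊$61,063/4⌋ = $15,265 → take DB $24,623. Book value $41,040.
Year 2: DB = ⌊$41,040 × 150%/4⌋ = $15,390; SL = ⌊$36,440/3⌋ = $12,146 → take DB $15,390. Book value $25,650.
Accumulated through year 2 = $65,663 − $25,650 = $40,013.

$40,013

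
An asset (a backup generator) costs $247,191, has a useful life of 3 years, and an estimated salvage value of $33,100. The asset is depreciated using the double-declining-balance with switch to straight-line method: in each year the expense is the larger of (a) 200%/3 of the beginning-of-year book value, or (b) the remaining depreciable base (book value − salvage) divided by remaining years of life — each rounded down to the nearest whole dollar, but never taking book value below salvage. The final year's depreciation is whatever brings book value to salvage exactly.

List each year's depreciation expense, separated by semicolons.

$164,794; $49,297; $0

Depreciable base = $247,191 − $33,100 = $214,091.
Year 1: DB = ⌊$247,191 × 200%/3⌋ = $164,794; SL = ⌊$214,091/3⌋ = $71,363 → take DB $164,794. Book value $82,397.
Year 2: DB = ⌊$82,397 × 200%/3⌋ = $54,931; SL = ⌊$49,297/2⌋ = $24,648 → take DB $54,931, capped at $49,297. Book value $33,100.
Year 3 (final): $33,100 − $33,100 = $0. Book value $33,100.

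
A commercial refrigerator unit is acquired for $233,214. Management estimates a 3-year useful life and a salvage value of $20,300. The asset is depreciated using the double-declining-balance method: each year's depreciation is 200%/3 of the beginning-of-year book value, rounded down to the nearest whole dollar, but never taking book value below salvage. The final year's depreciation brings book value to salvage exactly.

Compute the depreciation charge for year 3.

$5,613

Depreciable base = $233,214 − $20,300 = $212,914.
Year 1: ⌊$233,214 × 200%/3⌋ = $155,476. Book value $77,738.
Year 2: ⌊$77,738 × 200%/3⌋ = $51,825. Book value $25,913.
Year 3 (final): $25,913 − $20,300 = $5,613. Book value $20,300.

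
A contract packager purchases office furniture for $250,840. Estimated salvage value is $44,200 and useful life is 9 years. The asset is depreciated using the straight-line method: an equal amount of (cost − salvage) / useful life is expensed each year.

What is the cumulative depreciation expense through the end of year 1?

Depreciable base = $250,840 − $44,200 = $206,640.
Annual expense = $206,640 / 9 = $22,960.
End of year 1: book value $227,880.
Accumulated through year 1 = $250,840 − $227,880 = $22,960.

$22,960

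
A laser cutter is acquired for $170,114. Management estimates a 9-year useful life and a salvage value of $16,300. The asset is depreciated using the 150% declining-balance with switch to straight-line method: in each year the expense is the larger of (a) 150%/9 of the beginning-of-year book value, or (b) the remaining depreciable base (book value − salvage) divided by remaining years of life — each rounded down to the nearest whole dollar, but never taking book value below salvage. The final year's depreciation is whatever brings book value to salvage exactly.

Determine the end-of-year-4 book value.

$82,039

Depreciable base = $170,114 − $16,300 = $153,814.
Year 1: DB = ⌊$170,114 × 150%/9⌋ = $28,352; SL = ⌊$153,814/9⌋ = $17,090 → take DB $28,352. Book value $141,762.
Year 2: DB = ⌊$141,762 × 150%/9⌋ = $23,627; SL = ⌊$125,462/8⌋ = $15,682 → take DB $23,627. Book value $118,135.
Year 3: DB = ⌊$118,135 × 150%/9⌋ = $19,689; SL = ⌊$101,835/7⌋ = $14,547 → take DB $19,689. Book value $98,446.
Year 4: DB = ⌊$98,446 × 150%/9⌋ = $16,407; SL = ⌊$82,146/6⌋ = $13,691 → take DB $16,407. Book value $82,039.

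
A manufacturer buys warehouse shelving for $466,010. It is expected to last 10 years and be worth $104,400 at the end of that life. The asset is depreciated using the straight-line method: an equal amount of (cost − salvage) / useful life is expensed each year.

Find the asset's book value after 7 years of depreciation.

$212,883

Depreciable base = $466,010 − $104,400 = $361,610.
Annual expense = $361,610 / 10 = $36,161.
End of year 1: book value $429,849.
End of year 2: book value $393,688.
End of year 3: book value $357,527.
End of year 4: book value $321,366.
End of year 5: book value $285,205.
End of year 6: book value $249,044.
End of year 7: book value $212,883.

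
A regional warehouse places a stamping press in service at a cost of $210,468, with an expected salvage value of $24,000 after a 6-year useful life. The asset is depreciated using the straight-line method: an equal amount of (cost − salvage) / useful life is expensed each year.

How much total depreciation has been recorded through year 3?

Depreciable base = $210,468 − $24,000 = $186,468.
Annual expense = $186,468 / 6 = $31,078.
End of year 1: book value $179,390.
End of year 2: book value $148,312.
End of year 3: book value $117,234.
Accumulated through year 3 = $210,468 − $117,234 = $93,234.

$93,234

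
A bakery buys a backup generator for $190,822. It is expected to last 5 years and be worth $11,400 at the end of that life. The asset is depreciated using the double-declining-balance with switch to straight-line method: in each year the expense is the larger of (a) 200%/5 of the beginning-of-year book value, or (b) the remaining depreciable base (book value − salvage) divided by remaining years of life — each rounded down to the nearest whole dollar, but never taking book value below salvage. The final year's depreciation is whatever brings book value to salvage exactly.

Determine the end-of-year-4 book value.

$24,732

Depreciable base = $190,822 − $11,400 = $179,422.
Year 1: DB = ⌊$190,822 × 200%/5⌋ = $76,328; SL = ⌊$179,422/5⌋ = $35,884 → take DB $76,328. Book value $114,494.
Year 2: DB = ⌊$114,494 × 200%/5⌋ = $45,797; SL = ⌊$103,094/4⌋ = $25,773 → take DB $45,797. Book value $68,697.
Year 3: DB = ⌊$68,697 × 200%/5⌋ = $27,478; SL = ⌊$57,297/3⌋ = $19,099 → take DB $27,478. Book value $41,219.
Year 4: DB = ⌊$41,219 × 200%/5⌋ = $16,487; SL = ⌊$29,819/2⌋ = $14,909 → take DB $16,487. Book value $24,732.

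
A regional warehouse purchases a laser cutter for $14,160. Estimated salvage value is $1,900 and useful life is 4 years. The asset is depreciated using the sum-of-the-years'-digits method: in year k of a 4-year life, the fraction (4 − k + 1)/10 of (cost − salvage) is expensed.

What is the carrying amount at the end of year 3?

Depreciable base = $14,160 − $1,900 = $12,260.
Sum of the years' digits = 4+3+2+1 = 10.
Year 1: $12,260 × 4/10 = $4,904. Book value $9,256.
Year 2: $12,260 × 3/10 = $3,678. Book value $5,578.
Year 3: $12,260 × 2/10 = $2,452. Book value $3,126.

$3,126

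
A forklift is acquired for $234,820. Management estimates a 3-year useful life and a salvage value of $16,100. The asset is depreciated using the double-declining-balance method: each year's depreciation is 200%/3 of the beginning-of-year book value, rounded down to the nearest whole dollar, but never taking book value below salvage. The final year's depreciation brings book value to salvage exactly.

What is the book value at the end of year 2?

$26,092

Depreciable base = $234,820 − $16,100 = $218,720.
Year 1: ⌊$234,820 × 200%/3⌋ = $156,546. Book value $78,274.
Year 2: ⌊$78,274 × 200%/3⌋ = $52,182. Book value $26,092.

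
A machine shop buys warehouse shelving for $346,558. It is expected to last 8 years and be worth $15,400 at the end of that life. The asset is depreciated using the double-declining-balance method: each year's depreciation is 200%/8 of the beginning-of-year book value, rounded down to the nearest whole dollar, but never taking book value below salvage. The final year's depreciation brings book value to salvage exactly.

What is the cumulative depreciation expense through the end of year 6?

Depreciable base = $346,558 − $15,400 = $331,158.
Year 1: ⌊$346,558 × 200%/8⌋ = $86,639. Book value $259,919.
Year 2: ⌊$259,919 × 200%/8⌋ = $64,979. Book value $194,940.
Year 3: ⌊$194,940 × 200%/8⌋ = $48,735. Book value $146,205.
Year 4: ⌊$146,205 × 200%/8⌋ = $36,551. Book value $109,654.
Year 5: ⌊$109,654 × 200%/8⌋ = $27,413. Book value $82,241.
Year 6: ⌊$82,241 × 200%/8⌋ = $20,560. Book value $61,681.
Accumulated through year 6 = $346,558 − $61,681 = $284,877.

$284,877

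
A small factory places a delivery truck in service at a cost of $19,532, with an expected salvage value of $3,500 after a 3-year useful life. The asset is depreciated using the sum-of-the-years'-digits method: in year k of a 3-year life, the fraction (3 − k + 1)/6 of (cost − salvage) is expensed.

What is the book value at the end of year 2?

Depreciable base = $19,532 − $3,500 = $16,032.
Sum of the years' digits = 3+2+1 = 6.
Year 1: $16,032 × 3/6 = $8,016. Book value $11,516.
Year 2: $16,032 × 2/6 = $5,344. Book value $6,172.

$6,172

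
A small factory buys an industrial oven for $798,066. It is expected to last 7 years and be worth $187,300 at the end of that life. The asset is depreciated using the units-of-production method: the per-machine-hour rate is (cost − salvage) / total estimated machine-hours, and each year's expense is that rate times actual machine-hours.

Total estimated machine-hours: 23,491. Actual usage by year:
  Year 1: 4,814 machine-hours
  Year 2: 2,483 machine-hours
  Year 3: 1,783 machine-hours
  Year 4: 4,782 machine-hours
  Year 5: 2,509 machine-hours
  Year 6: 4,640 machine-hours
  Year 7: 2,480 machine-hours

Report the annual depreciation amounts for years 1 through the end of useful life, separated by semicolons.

$125,164; $64,558; $46,358; $124,332; $65,234; $120,640; $64,480

Depreciable base = $798,066 − $187,300 = $610,766.
Rate = $610,766 / 23,491 machine-hours = $26 per machine-hour.
Year 1: 4,814 × $26 = $125,164. Book value $672,902.
Year 2: 2,483 × $26 = $64,558. Book value $608,344.
Year 3: 1,783 × $26 = $46,358. Book value $561,986.
Year 4: 4,782 × $26 = $124,332. Book value $437,654.
Year 5: 2,509 × $26 = $65,234. Book value $372,420.
Year 6: 4,640 × $26 = $120,640. Book value $251,780.
Year 7: 2,480 × $26 = $64,480. Book value $187,300.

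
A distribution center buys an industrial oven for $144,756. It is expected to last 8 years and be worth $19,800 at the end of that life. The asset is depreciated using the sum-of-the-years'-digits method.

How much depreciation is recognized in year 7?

Depreciable base = $144,756 − $19,800 = $124,956.
Sum of the years' digits = 8+7+6+5+4+3+2+1 = 36.
Year 1: $124,956 × 8/36 = $27,768. Book value $116,988.
Year 2: $124,956 × 7/36 = $24,297. Book value $92,691.
Year 3: $124,956 × 6/36 = $20,826. Book value $71,865.
Year 4: $124,956 × 5/36 = $17,355. Book value $54,510.
Year 5: $124,956 × 4/36 = $13,884. Book value $40,626.
Year 6: $124,956 × 3/36 = $10,413. Book value $30,213.
Year 7: $124,956 × 2/36 = $6,942. Book value $23,271.

$6,942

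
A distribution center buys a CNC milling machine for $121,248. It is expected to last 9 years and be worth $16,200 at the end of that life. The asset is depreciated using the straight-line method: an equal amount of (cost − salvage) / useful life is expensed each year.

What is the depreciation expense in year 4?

$11,672

Depreciable base = $121,248 − $16,200 = $105,048.
Annual expense = $105,048 / 9 = $11,672.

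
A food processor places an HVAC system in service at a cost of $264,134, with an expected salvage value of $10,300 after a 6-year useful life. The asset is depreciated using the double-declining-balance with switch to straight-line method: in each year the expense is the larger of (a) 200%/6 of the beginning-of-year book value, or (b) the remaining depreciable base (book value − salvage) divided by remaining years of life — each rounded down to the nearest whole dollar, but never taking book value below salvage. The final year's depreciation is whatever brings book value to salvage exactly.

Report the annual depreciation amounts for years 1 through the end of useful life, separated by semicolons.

$88,044; $58,696; $39,131; $26,087; $20,938; $20,938

Depreciable base = $264,134 − $10,300 = $253,834.
Year 1: DB = ⌊$264,134 × 200%/6⌋ = $88,044; SL = ⌊$253,834/6⌋ = $42,305 → take DB $88,044. Book value $176,090.
Year 2: DB = ⌊$176,090 × 200%/6⌋ = $58,696; SL = ⌊$165,790/5⌋ = $33,158 → take DB $58,696. Book value $117,394.
Year 3: DB = ⌊$117,394 × 200%/6⌋ = $39,131; SL = ⌊$107,094/4⌋ = $26,773 → take DB $39,131. Book value $78,263.
Year 4: DB = ⌊$78,263 × 200%/6⌋ = $26,087; SL = ⌊$67,963/3⌋ = $22,654 → take DB $26,087. Book value $52,176.
Year 5: DB = ⌊$52,176 × 200%/6⌋ = $17,392; SL = ⌊$41,876/2⌋ = $20,938 → take SL $20,938. Book value $31,238.
Year 6 (final): $31,238 − $10,300 = $20,938. Book value $10,300.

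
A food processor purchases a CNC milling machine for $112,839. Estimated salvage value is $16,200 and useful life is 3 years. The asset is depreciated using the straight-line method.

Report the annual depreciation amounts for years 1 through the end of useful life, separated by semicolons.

$32,213; $32,213; $32,213

Depreciable base = $112,839 − $16,200 = $96,639.
Annual expense = $96,639 / 3 = $32,213.
End of year 1: book value $80,626.
End of year 2: book value $48,413.
End of year 3: book value $16,200.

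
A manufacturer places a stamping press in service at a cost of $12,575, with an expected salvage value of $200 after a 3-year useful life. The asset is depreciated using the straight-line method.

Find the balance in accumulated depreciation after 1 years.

Depreciable base = $12,575 − $200 = $12,375.
Annual expense = $12,375 / 3 = $4,125.
End of year 1: book value $8,450.
Accumulated through year 1 = $12,575 − $8,450 = $4,125.

$4,125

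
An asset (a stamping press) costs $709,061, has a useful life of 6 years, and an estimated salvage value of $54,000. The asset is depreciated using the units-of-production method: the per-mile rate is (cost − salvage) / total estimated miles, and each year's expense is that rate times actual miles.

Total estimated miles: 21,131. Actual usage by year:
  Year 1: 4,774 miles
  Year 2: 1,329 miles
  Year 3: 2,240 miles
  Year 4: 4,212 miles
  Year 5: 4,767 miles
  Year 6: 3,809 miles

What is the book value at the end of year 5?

$172,079

Depreciable base = $709,061 − $54,000 = $655,061.
Rate = $655,061 / 21,131 miles = $31 per mile.
Year 1: 4,774 × $31 = $147,994. Book value $561,067.
Year 2: 1,329 × $31 = $41,199. Book value $519,868.
Year 3: 2,240 × $31 = $69,440. Book value $450,428.
Year 4: 4,212 × $31 = $130,572. Book value $319,856.
Year 5: 4,767 × $31 = $147,777. Book value $172,079.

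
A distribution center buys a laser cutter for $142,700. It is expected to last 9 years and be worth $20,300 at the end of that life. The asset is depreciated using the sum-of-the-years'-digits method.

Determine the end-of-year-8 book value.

$23,020

Depreciable base = $142,700 − $20,300 = $122,400.
Sum of the years' digits = 9+8+7+6+5+4+3+2+1 = 45.
Year 1: $122,400 × 9/45 = $24,480. Book value $118,220.
Year 2: $122,400 × 8/45 = $21,760. Book value $96,460.
Year 3: $122,400 × 7/45 = $19,040. Book value $77,420.
Year 4: $122,400 × 6/45 = $16,320. Book value $61,100.
Year 5: $122,400 × 5/45 = $13,600. Book value $47,500.
Year 6: $122,400 × 4/45 = $10,880. Book value $36,620.
Year 7: $122,400 × 3/45 = $8,160. Book value $28,460.
Year 8: $122,400 × 2/45 = $5,440. Book value $23,020.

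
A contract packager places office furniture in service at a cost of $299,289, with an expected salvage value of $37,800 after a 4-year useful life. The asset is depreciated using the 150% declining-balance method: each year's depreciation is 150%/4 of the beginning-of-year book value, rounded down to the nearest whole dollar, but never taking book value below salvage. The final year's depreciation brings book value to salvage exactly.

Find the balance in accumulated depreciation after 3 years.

Depreciable base = $299,289 − $37,800 = $261,489.
Year 1: ⌊$299,289 × 150%/4⌋ = $112,233. Book value $187,056.
Year 2: ⌊$187,056 × 150%/4⌋ = $70,146. Book value $116,910.
Year 3: ⌊$116,910 × 150%/4⌋ = $43,841. Book value $73,069.
Accumulated through year 3 = $299,289 − $73,069 = $226,220.

$226,220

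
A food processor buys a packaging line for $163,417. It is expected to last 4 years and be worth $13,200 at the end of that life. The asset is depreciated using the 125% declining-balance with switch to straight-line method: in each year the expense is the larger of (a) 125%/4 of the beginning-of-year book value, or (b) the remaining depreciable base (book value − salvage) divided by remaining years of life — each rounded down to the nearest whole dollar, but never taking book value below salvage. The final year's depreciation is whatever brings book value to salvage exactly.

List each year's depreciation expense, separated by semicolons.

$51,067; $35,109; $32,020; $32,021

Depreciable base = $163,417 − $13,200 = $150,217.
Year 1: DB = ⌊$163,417 × 125%/4⌋ = $51,067; SL = ⌊$150,217/4⌋ = $37,554 → take DB $51,067. Book value $112,350.
Year 2: DB = ⌊$112,350 × 125%/4⌋ = $35,109; SL = ⌊$99,150/3⌋ = $33,050 → take DB $35,109. Book value $77,241.
Year 3: DB = ⌊$77,241 × 125%/4⌋ = $24,137; SL = ⌊$64,041/2⌋ = $32,020 → take SL $32,020. Book value $45,221.
Year 4 (final): $45,221 − $13,200 = $32,021. Book value $13,200.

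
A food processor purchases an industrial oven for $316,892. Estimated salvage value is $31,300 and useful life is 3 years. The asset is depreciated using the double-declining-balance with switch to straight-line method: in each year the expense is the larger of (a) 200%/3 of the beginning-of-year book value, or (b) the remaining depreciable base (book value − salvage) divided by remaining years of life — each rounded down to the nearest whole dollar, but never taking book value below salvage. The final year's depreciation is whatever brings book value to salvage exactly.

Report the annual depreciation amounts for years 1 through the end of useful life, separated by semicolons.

$211,261; $70,420; $3,911

Depreciable base = $316,892 − $31,300 = $285,592.
Year 1: DB = ⌊$316,892 × 200%/3⌋ = $211,261; SL = ⌊$285,592/3⌋ = $95,197 → take DB $211,261. Book value $105,631.
Year 2: DB = ⌊$105,631 × 200%/3⌋ = $70,420; SL = ⌊$74,331/2⌋ = $37,165 → take DB $70,420. Book value $35,211.
Year 3 (final): $35,211 − $31,300 = $3,911. Book value $31,300.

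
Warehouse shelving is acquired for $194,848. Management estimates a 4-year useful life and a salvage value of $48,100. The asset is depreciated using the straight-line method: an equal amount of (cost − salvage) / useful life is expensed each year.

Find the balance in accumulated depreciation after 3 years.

$110,061

Depreciable base = $194,848 − $48,100 = $146,748.
Annual expense = $146,748 / 4 = $36,687.
End of year 1: book value $158,161.
End of year 2: book value $121,474.
End of year 3: book value $84,787.
Accumulated through year 3 = $194,848 − $84,787 = $110,061.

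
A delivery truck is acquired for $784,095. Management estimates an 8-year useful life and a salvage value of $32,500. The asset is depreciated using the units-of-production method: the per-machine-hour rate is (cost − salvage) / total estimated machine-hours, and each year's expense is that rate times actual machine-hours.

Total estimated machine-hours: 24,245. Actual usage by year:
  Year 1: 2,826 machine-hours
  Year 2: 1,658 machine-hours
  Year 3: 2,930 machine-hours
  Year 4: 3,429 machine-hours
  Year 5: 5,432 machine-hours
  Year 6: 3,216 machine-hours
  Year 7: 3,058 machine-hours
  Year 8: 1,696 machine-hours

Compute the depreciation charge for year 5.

Depreciable base = $784,095 − $32,500 = $751,595.
Rate = $751,595 / 24,245 machine-hours = $31 per machine-hour.
Year 1: 2,826 × $31 = $87,606. Book value $696,489.
Year 2: 1,658 × $31 = $51,398. Book value $645,091.
Year 3: 2,930 × $31 = $90,830. Book value $554,261.
Year 4: 3,429 × $31 = $106,299. Book value $447,962.
Year 5: 5,432 × $31 = $168,392. Book value $279,570.

$168,392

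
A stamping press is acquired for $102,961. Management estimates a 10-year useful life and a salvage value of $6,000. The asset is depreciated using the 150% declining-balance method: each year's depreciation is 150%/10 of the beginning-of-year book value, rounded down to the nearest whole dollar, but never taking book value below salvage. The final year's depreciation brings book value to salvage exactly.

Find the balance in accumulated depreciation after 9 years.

Depreciable base = $102,961 − $6,000 = $96,961.
Year 1: ⌊$102,961 × 150%/10⌋ = $15,444. Book value $87,517.
Year 2: ⌊$87,517 × 150%/10⌋ = $13,127. Book value $74,390.
Year 3: ⌊$74,390 × 150%/10⌋ = $11,158. Book value $63,232.
Year 4: ⌊$63,232 × 150%/10⌋ = $9,484. Book value $53,748.
Year 5: ⌊$53,748 × 150%/10⌋ = $8,062. Book value $45,686.
Year 6: ⌊$45,686 × 150%/10⌋ = $6,852. Book value $38,834.
Year 7: ⌊$38,834 × 150%/10⌋ = $5,825. Book value $33,009.
Year 8: ⌊$33,009 × 150%/10⌋ = $4,951. Book value $28,058.
Year 9: ⌊$28,058 × 150%/10⌋ = $4,208. Book value $23,850.
Accumulated through year 9 = $102,961 − $23,850 = $79,111.

$79,111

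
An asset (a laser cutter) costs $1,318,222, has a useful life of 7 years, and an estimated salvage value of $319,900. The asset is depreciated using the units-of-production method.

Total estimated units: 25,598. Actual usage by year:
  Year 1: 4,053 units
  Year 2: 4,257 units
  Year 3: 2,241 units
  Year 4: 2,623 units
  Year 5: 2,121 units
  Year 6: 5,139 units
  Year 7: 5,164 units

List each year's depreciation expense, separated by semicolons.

$158,067; $166,023; $87,399; $102,297; $82,719; $200,421; $201,396

Depreciable base = $1,318,222 − $319,900 = $998,322.
Rate = $998,322 / 25,598 units = $39 per unit.
Year 1: 4,053 × $39 = $158,067. Book value $1,160,155.
Year 2: 4,257 × $39 = $166,023. Book value $994,132.
Year 3: 2,241 × $39 = $87,399. Book value $906,733.
Year 4: 2,623 × $39 = $102,297. Book value $804,436.
Year 5: 2,121 × $39 = $82,719. Book value $721,717.
Year 6: 5,139 × $39 = $200,421. Book value $521,296.
Year 7: 5,164 × $39 = $201,396. Book value $319,900.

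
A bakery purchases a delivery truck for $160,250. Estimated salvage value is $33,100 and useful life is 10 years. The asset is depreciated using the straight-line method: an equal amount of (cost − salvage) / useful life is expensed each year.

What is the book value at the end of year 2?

$134,820

Depreciable base = $160,250 − $33,100 = $127,150.
Annual expense = $127,150 / 10 = $12,715.
End of year 1: book value $147,535.
End of year 2: book value $134,820.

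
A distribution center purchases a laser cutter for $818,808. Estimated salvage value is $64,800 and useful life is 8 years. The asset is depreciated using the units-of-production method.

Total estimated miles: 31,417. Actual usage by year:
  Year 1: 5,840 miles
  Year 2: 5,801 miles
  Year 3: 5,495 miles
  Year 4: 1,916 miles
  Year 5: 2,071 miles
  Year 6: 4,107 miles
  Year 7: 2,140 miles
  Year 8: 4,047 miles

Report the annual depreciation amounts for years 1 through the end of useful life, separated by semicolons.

$140,160; $139,224; $131,880; $45,984; $49,704; $98,568; $51,360; $97,128

Depreciable base = $818,808 − $64,800 = $754,008.
Rate = $754,008 / 31,417 miles = $24 per mile.
Year 1: 5,840 × $24 = $140,160. Book value $678,648.
Year 2: 5,801 × $24 = $139,224. Book value $539,424.
Year 3: 5,495 × $24 = $131,880. Book value $407,544.
Year 4: 1,916 × $24 = $45,984. Book value $361,560.
Year 5: 2,071 × $24 = $49,704. Book value $311,856.
Year 6: 4,107 × $24 = $98,568. Book value $213,288.
Year 7: 2,140 × $24 = $51,360. Book value $161,928.
Year 8: 4,047 × $24 = $97,128. Book value $64,800.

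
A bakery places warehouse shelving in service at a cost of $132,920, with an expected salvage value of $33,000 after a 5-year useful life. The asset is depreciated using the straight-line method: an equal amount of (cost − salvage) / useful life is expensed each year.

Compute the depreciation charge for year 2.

$19,984

Depreciable base = $132,920 − $33,000 = $99,920.
Annual expense = $99,920 / 5 = $19,984.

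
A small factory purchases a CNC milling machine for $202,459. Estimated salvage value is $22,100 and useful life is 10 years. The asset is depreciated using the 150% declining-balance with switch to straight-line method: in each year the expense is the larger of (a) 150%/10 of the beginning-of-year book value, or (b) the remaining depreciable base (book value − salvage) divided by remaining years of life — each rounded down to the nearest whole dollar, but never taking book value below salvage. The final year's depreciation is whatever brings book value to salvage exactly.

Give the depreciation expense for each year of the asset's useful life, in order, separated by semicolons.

$30,368; $25,813; $21,941; $18,650; $15,853; $13,546; $13,547; $13,547; $13,547; $13,547

Depreciable base = $202,459 − $22,100 = $180,359.
Year 1: DB = ⌊$202,459 × 150%/10⌋ = $30,368; SL = ⌊$180,359/10⌋ = $18,035 → take DB $30,368. Book value $172,091.
Year 2: DB = ⌊$172,091 × 150%/10⌋ = $25,813; SL = ⌊$149,991/9⌋ = $16,665 → take DB $25,813. Book value $146,278.
Year 3: DB = ⌊$146,278 × 150%/10⌋ = $21,941; SL = ⌊$124,178/8⌋ = $15,522 → take DB $21,941. Book value $124,337.
Year 4: DB = ⌊$124,337 × 150%/10⌋ = $18,650; SL = ⌊$102,237/7⌋ = $14,605 → take DB $18,650. Book value $105,687.
Year 5: DB = ⌊$105,687 × 150%/10⌋ = $15,853; SL = ⌊$83,587/6⌋ = $13,931 → take DB $15,853. Book value $89,834.
Year 6: DB = ⌊$89,834 × 150%/10⌋ = $13,475; SL = ⌊$67,734/5⌋ = $13,546 → take SL $13,546. Book value $76,288.
Year 7: DB = ⌊$76,288 × 150%/10⌋ = $11,443; SL = ⌊$54,188/4⌋ = $13,547 → take SL $13,547. Book value $62,741.
Year 8: DB = ⌊$62,741 × 150%/10⌋ = $9,411; SL = ⌊$40,641/3⌋ = $13,547 → take SL $13,547. Book value $49,194.
Year 9: DB = ⌊$49,194 × 150%/10⌋ = $7,379; SL = ⌊$27,094/2⌋ = $13,547 → take SL $13,547. Book value $35,647.
Year 10 (final): $35,647 − $22,100 = $13,547. Book value $22,100.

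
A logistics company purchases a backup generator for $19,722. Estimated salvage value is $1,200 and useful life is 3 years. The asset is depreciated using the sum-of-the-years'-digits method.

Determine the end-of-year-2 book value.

Depreciable base = $19,722 − $1,200 = $18,522.
Sum of the years' digits = 3+2+1 = 6.
Year 1: $18,522 × 3/6 = $9,261. Book value $10,461.
Year 2: $18,522 × 2/6 = $6,174. Book value $4,287.

$4,287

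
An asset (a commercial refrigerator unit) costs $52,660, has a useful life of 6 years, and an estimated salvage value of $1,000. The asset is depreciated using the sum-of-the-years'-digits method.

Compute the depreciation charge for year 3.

$9,840

Depreciable base = $52,660 − $1,000 = $51,660.
Sum of the years' digits = 6+5+4+3+2+1 = 21.
Year 1: $51,660 × 6/21 = $14,760. Book value $37,900.
Year 2: $51,660 × 5/21 = $12,300. Book value $25,600.
Year 3: $51,660 × 4/21 = $9,840. Book value $15,760.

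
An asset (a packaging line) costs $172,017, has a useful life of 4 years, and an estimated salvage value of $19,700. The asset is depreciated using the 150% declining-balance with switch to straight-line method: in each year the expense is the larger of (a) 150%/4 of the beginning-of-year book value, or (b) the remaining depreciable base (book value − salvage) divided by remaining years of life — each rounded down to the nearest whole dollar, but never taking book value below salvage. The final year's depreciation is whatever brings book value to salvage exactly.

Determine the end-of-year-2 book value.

Depreciable base = $172,017 − $19,700 = $152,317.
Year 1: DB = ⌊$172,017 × 150%/4⌋ = $64,506; SL = ⌊$152,317/4⌋ = $38,079 → take DB $64,506. Book value $107,511.
Year 2: DB = ⌊$107,511 × 150%/4⌋ = $40,316; SL = ⌊$87,811/3⌋ = $29,270 → take DB $40,316. Book value $67,195.

$67,195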